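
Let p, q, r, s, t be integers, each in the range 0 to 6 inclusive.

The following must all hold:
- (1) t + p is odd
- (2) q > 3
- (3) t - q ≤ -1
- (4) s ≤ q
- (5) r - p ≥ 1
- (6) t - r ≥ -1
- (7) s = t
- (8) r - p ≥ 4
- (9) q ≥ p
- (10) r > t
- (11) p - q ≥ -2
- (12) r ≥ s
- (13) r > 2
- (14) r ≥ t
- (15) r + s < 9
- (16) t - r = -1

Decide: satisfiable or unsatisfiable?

Unsatisfiable

Constraints 3, 6, 8, and 11 give q − t ≥ 1, t − r ≥ -1, r − p ≥ 4, p − q ≥ -2.
Adding all 4 inequalities: the left sides telescope to 0, and the right sides sum to 1 + (-1) + 4 + (-2) = 2. So 0 ≥ 2, which is false.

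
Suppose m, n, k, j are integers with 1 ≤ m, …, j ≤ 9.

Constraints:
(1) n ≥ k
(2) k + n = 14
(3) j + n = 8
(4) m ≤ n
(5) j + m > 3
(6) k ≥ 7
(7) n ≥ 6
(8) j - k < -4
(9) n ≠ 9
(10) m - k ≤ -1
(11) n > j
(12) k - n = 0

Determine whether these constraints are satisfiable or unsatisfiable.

Take m = 5, n = 7, k = 7, j = 1. Then constraint 2: k + n = 14; constraint 3: j + n = 8; constraint 5: j + m = 6, and every other listed constraint is also met.

Satisfiable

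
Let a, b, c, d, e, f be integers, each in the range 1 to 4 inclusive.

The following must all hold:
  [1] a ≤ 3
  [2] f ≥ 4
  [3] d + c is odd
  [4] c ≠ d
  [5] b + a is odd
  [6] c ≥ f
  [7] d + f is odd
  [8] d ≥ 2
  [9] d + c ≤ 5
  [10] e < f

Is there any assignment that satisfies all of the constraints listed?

Unsatisfiable

From constraint 8: d ≥ 2. From constraints 2 and 6: c ≥ f ≥ 4. Hence d + c ≥ 6. But constraint 9 requires d + c ≤ 5, and 5 < 6. Contradiction.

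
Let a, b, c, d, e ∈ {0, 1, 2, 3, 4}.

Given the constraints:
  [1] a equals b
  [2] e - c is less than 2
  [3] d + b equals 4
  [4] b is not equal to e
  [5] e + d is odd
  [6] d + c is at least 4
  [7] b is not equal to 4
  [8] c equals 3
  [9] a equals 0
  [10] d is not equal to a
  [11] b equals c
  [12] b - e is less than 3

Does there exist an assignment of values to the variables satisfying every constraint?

Unsatisfiable

Constraint 9 fixes a = 0 and constraint 8 fixes c = 3. Constraints 1 and 11 give a = b = c, so a = c. But 0 ≠ 3 — contradiction.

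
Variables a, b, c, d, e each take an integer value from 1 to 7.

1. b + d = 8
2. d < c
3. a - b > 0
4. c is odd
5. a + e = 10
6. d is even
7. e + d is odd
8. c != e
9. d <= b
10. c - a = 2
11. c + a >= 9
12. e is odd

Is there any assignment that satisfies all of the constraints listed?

The assignment a = 5, b = 4, c = 7, d = 4, e = 5 works:
  constraint 1 holds since b + d = 8.
  constraint 3 holds since a - b = 1.
The rest check out directly.

Satisfiable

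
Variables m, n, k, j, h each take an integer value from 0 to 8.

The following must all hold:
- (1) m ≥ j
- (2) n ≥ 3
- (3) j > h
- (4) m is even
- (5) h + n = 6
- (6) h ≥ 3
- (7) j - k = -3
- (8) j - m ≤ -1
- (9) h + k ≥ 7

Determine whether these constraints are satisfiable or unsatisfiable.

Satisfiable

Setting (m, n, k, j, h) = (6, 3, 7, 4, 3) satisfies everything: constraint 5: h + n = 6; constraint 7: j - k = -3, and the others follow.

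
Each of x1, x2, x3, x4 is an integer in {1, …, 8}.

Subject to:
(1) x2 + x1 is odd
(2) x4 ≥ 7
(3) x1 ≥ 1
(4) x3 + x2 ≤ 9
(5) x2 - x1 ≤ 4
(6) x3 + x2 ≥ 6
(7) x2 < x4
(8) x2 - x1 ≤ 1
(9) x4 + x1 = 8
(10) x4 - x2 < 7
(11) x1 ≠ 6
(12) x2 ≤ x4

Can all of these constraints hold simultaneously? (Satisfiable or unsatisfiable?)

Satisfiable

Try x1 = 1, x2 = 2, x3 = 7, x4 = 7.
Check constraint 4: x3 + x2 = 9; constraint 5: x2 - x1 = 1; constraint 6: x3 + x2 = 9. The remaining constraints are straightforward to verify.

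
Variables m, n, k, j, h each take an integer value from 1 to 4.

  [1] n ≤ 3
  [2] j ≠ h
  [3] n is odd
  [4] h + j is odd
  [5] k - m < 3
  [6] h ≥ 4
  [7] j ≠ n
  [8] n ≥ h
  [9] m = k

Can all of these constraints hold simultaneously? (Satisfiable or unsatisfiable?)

Unsatisfiable

From constraints 6 and 8: n ≥ h and h ≥ 4, so n ≥ 4. From constraint 1: n ≤ 3. But 3 < 4, so no value of n works.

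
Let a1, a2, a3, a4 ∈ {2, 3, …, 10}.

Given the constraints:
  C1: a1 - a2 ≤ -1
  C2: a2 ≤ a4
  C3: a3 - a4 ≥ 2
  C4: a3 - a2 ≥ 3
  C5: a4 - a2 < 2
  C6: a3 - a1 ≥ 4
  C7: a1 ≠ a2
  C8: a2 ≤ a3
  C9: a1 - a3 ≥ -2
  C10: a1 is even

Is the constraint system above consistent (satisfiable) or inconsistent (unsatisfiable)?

Unsatisfiable

Constraints 1, 4, and 9 give a1 − a3 ≥ -2, a3 − a2 ≥ 3, a2 − a1 ≥ 1.
Adding all 3 inequalities: the left sides telescope to 0, and the right sides sum to (-2) + 3 + 1 = 2. So 0 ≥ 2, which is false.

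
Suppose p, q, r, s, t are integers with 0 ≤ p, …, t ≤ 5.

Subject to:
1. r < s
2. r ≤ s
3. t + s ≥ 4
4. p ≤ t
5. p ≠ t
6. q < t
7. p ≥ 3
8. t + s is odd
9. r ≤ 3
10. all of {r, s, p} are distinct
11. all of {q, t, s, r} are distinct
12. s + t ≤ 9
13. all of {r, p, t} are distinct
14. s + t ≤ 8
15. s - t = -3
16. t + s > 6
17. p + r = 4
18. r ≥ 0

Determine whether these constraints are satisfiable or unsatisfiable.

Satisfiable

One satisfying assignment is p = 3, q = 3, r = 1, s = 2, t = 5.
For the less obvious constraints — constraint 3: t + s = 7; constraint 12: s + t = 7; constraint 14: s + t = 7 — and the others hold by inspection.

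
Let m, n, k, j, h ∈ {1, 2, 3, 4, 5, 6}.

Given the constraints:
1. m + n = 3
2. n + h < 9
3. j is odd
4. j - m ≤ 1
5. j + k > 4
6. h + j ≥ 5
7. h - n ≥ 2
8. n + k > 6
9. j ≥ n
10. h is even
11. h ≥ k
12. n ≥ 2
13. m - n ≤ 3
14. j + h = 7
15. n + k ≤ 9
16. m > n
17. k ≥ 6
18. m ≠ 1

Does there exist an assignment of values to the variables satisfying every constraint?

Unsatisfiable

From constraints 9 and 12: j ≥ n ≥ 2. From constraints 11 and 17: h ≥ k ≥ 6. Hence j + h ≥ 8. But constraint 14 requires j + h = 7, and 7 < 8. Contradiction.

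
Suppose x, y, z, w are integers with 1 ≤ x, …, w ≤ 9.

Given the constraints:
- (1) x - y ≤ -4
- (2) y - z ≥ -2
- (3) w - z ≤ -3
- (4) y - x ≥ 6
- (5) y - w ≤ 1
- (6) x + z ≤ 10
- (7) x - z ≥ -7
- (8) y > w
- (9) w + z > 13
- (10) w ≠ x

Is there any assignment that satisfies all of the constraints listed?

Constraints 3, 4, 5, and 7 give w − y ≥ -1, y − x ≥ 6, x − z ≥ -7, z − w ≥ 3.
Adding all 4 inequalities: the left sides telescope to 0, and the right sides sum to (-1) + 6 + (-7) + 3 = 1. So 0 ≥ 1, which is false.

Unsatisfiable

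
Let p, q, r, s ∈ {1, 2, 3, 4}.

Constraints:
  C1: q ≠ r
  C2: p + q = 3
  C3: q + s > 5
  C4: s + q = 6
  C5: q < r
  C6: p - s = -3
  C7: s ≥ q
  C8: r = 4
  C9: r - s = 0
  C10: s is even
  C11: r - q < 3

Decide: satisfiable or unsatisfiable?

Satisfiable

The assignment p = 1, q = 2, r = 4, s = 4 works:
  constraint 2 holds since p + q = 3.
  constraint 3 holds since q + s = 6.
The rest check out directly.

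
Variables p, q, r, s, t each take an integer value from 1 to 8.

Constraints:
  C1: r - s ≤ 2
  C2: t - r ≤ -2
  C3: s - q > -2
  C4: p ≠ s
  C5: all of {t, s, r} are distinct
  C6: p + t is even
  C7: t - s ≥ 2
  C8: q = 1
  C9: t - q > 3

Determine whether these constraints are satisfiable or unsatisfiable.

Constraints 1, 2, and 7 give s − r ≥ -2, r − t ≥ 2, t − s ≥ 2.
Adding all 3 inequalities: the left sides telescope to 0, and the right sides sum to (-2) + 2 + 2 = 2. So 0 ≥ 2, which is false.

Unsatisfiable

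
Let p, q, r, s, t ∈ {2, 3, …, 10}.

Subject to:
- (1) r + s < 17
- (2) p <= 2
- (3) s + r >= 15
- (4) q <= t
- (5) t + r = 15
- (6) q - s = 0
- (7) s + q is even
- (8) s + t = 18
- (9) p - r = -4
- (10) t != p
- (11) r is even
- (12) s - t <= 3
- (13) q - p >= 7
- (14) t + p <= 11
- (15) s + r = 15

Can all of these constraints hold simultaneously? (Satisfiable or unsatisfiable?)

Try p = 2, q = 9, r = 6, s = 9, t = 9.
Check constraint 1: r + s = 15; constraint 3: s + r = 15. The remaining constraints are straightforward to verify.

Satisfiable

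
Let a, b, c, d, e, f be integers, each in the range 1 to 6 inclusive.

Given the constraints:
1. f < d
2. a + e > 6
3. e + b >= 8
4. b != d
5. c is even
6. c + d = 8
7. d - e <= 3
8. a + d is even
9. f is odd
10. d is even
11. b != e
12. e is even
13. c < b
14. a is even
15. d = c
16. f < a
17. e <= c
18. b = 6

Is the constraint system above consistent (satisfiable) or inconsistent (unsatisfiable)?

Satisfiable

Try a = 4, b = 6, c = 4, d = 4, e = 4, f = 1.
Check constraint 2: a + e = 8; constraint 3: e + b = 10. The remaining constraints are straightforward to verify.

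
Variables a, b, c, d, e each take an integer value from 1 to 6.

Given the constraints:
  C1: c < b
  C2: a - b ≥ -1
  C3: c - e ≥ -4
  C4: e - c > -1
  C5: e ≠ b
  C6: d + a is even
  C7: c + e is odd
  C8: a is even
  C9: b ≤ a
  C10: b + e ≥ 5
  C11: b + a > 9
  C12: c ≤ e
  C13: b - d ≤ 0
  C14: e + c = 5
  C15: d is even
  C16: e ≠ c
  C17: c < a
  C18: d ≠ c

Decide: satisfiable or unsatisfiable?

Satisfiable

Take a = 6, b = 5, c = 2, d = 6, e = 3. Then constraint 2: a - b = 1; constraint 3: c - e = -1, and every other listed constraint is also met.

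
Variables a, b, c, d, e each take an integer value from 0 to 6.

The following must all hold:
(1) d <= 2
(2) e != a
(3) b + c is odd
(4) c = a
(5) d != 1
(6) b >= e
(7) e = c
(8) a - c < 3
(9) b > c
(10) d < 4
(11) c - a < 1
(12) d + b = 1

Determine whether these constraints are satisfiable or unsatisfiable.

From constraints 4 and 7, e = c = a, so e = a. But constraint 2 says e ≠ a. Contradiction.

Unsatisfiable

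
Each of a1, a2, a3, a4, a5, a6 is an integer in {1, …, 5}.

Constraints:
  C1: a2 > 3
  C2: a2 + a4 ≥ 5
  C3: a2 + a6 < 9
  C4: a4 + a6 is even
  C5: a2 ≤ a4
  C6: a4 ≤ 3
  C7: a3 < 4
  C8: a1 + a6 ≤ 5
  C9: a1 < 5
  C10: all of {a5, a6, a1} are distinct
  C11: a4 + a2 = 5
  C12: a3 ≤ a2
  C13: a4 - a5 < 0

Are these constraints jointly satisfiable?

From constraint 1: a2 ≥ 4. From constraints 5 and 6: a2 ≤ a4 and a4 ≤ 3, so a2 ≤ 3. But 3 < 4, so no value of a2 works.

Unsatisfiable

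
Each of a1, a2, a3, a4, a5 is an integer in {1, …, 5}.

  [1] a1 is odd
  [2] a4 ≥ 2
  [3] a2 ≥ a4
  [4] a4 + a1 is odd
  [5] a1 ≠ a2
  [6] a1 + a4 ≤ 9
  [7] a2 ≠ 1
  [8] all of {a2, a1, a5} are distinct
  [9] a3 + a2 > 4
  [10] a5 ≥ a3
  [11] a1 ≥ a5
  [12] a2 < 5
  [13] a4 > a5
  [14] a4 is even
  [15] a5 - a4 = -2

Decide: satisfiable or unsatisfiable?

Setting (a1, a2, a3, a4, a5) = (5, 4, 2, 4, 2) satisfies everything: constraint 6: a1 + a4 = 9; constraint 9: a3 + a2 = 6; constraint 15: a5 - a4 = -2, and the others follow.

Satisfiable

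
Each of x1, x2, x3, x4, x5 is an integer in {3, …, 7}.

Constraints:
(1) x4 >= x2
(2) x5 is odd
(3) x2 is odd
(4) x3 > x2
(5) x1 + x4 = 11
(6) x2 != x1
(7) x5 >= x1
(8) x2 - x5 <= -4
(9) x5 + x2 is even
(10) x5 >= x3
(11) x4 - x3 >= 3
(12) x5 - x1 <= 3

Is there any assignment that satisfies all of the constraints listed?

Satisfiable

The assignment x1 = 4, x2 = 3, x3 = 4, x4 = 7, x5 = 7 works:
  constraint 5 holds since x1 + x4 = 11.
  constraint 8 holds since x2 - x5 = -4.
  constraint 11 holds since x4 - x3 = 3.
The rest check out directly.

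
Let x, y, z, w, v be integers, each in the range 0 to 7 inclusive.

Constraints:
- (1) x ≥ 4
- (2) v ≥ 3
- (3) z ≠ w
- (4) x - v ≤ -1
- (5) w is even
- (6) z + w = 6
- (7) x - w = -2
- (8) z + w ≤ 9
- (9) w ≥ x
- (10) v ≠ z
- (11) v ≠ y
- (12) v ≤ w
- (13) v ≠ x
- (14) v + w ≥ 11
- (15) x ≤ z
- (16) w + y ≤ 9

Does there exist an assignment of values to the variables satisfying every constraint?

From constraints 1 and 15: z ≥ x ≥ 4. From constraints 2 and 12: w ≥ v ≥ 3. Hence z + w ≥ 7. But constraint 6 requires z + w = 6, and 6 < 7. Contradiction.

Unsatisfiable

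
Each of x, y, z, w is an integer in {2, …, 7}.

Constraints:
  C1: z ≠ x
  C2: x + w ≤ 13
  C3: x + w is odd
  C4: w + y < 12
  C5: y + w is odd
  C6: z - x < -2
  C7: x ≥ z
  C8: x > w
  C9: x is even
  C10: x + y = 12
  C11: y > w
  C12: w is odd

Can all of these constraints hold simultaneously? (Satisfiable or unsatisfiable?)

Setting (x, y, z, w) = (6, 6, 3, 5) satisfies everything: constraint 2: x + w = 11; constraint 4: w + y = 11, and the others follow.

Satisfiable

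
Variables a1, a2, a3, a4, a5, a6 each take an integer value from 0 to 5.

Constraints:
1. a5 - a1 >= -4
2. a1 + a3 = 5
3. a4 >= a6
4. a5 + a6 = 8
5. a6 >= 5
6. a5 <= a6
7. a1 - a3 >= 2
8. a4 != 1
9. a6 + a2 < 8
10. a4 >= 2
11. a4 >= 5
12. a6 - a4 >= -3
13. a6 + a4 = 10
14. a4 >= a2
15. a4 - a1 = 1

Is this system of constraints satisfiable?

Satisfiable

Try a1 = 4, a2 = 2, a3 = 1, a4 = 5, a5 = 3, a6 = 5.
Check constraint 1: a5 - a1 = -1; constraint 2: a1 + a3 = 5. The remaining constraints are straightforward to verify.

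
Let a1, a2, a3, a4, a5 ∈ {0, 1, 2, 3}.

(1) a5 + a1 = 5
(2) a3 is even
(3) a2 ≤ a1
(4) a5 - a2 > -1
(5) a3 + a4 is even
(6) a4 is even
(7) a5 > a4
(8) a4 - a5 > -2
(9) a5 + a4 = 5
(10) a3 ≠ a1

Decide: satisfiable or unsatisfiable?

Setting (a1, a2, a3, a4, a5) = (2, 2, 0, 2, 3) satisfies everything: constraint 1: a5 + a1 = 5; constraint 4: a5 - a2 = 1; constraint 8: a4 - a5 = -1, and the others follow.

Satisfiable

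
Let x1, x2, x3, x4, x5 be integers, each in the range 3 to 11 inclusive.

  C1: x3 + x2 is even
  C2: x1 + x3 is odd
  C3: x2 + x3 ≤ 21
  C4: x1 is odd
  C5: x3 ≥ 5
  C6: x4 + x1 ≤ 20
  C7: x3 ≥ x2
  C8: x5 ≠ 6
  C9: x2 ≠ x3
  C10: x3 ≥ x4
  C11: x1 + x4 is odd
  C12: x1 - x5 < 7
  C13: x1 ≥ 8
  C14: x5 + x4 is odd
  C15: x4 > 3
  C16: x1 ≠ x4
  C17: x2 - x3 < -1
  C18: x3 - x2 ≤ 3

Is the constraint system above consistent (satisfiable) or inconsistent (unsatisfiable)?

Satisfiable

The assignment x1 = 9, x2 = 8, x3 = 10, x4 = 8, x5 = 3 works:
  constraint 3 holds since x2 + x3 = 18.
  constraint 6 holds since x4 + x1 = 17.
  constraint 12 holds since x1 - x5 = 6.
The rest check out directly.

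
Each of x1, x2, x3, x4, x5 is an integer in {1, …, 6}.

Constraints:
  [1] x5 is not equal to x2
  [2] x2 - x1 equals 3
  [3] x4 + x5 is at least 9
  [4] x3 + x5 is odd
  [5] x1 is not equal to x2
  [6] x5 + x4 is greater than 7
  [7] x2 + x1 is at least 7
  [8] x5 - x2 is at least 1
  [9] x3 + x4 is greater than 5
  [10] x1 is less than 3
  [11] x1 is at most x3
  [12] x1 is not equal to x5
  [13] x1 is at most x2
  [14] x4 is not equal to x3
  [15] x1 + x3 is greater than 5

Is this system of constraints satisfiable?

Satisfiable

Setting (x1, x2, x3, x4, x5) = (2, 5, 5, 3, 6) satisfies everything: constraint 2: x2 - x1 = 3; constraint 3: x4 + x5 = 9; constraint 6: x5 + x4 = 9, and the others follow.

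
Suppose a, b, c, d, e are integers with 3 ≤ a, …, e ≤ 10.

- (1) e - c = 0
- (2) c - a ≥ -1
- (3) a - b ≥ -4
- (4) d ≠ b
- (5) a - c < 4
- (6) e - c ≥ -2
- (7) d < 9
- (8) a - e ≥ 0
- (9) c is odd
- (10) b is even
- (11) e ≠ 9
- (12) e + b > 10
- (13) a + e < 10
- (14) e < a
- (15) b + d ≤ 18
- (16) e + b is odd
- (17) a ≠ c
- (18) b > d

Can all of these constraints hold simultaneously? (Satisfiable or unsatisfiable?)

Take a = 4, b = 8, c = 3, d = 7, e = 3. Then constraint 1: e - c = 0; constraint 2: c - a = -1, and every other listed constraint is also met.

Satisfiable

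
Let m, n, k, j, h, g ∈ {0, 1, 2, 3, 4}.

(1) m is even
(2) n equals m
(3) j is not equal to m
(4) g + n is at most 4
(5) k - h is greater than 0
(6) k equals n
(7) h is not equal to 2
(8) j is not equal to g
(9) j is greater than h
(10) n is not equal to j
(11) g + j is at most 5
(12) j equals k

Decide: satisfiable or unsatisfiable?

From constraints 2, 6, and 12, j = k = n = m, so j = m. But constraint 3 says j ≠ m. Contradiction.

Unsatisfiable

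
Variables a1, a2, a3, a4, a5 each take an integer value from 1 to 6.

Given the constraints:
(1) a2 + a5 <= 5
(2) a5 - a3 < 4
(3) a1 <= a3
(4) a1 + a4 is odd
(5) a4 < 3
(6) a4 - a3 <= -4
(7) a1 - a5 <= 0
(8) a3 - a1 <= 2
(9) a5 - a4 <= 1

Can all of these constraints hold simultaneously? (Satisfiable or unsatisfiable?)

Constraints 6, 7, 8, and 9 give a3 − a4 ≥ 4, a4 − a5 ≥ -1, a5 − a1 ≥ 0, a1 − a3 ≥ -2.
Adding all 4 inequalities: the left sides telescope to 0, and the right sides sum to 4 + (-1) + 0 + (-2) = 1. So 0 ≥ 1, which is false.

Unsatisfiable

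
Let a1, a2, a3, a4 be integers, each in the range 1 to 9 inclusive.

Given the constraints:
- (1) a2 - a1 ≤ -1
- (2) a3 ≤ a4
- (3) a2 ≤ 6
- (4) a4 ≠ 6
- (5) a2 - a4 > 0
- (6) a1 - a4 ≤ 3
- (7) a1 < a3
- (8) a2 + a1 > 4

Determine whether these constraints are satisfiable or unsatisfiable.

Constraints 1, 2, 5, and 7 give a4 < a2, a2 < a1, a1 < a3, a3 ≤ a4. Chaining: a4 < a2 < a1 < a3 ≤ a4, which forces a4 < a4 — impossible.

Unsatisfiable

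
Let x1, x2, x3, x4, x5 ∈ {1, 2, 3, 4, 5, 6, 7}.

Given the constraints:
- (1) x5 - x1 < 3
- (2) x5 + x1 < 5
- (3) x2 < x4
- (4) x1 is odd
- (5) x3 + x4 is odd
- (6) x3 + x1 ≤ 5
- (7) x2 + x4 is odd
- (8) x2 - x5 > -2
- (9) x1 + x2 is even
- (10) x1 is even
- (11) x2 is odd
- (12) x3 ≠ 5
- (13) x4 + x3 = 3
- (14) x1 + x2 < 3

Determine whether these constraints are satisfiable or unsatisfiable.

Unsatisfiable

Constraint 10 makes x1 even and constraint 11 makes x2 odd, so x1 + x2 must be odd. Constraint 9 says x1 + x2 is even — contradiction.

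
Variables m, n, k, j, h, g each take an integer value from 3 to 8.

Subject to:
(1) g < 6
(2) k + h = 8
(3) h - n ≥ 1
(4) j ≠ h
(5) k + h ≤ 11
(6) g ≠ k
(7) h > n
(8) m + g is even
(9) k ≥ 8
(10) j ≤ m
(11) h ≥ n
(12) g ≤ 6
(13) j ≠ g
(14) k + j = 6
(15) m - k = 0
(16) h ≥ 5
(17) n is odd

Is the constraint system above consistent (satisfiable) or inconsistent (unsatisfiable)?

Unsatisfiable

From constraint 9: k ≥ 8. From constraint 16: h ≥ 5. Hence k + h ≥ 13. But constraint 5 requires k + h ≤ 11, and 11 < 13. Contradiction.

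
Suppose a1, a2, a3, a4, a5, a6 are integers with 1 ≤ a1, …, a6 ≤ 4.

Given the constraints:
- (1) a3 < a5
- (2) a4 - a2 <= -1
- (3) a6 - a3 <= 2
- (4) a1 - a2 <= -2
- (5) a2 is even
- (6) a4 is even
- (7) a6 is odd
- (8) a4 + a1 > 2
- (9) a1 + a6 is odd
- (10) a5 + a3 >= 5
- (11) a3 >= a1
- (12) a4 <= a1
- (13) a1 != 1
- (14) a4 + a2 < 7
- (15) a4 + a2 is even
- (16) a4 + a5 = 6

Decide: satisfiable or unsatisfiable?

Satisfiable

Take a1 = 2, a2 = 4, a3 = 2, a4 = 2, a5 = 4, a6 = 1. Then constraint 2: a4 - a2 = -2; constraint 3: a6 - a3 = -1, and every other listed constraint is also met.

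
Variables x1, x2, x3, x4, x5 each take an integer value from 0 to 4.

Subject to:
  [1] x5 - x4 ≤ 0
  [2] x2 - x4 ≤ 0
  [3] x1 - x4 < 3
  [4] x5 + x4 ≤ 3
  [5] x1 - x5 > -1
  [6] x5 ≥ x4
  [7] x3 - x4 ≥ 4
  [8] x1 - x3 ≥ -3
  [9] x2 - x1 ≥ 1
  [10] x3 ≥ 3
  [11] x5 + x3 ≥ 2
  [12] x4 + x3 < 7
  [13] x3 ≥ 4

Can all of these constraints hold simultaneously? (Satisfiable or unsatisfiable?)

Unsatisfiable

Constraints 2, 7, 8, and 9 give x4 − x2 ≥ 0, x2 − x1 ≥ 1, x1 − x3 ≥ -3, x3 − x4 ≥ 4.
Adding all 4 inequalities: the left sides telescope to 0, and the right sides sum to 0 + 1 + (-3) + 4 = 2. So 0 ≥ 2, which is false.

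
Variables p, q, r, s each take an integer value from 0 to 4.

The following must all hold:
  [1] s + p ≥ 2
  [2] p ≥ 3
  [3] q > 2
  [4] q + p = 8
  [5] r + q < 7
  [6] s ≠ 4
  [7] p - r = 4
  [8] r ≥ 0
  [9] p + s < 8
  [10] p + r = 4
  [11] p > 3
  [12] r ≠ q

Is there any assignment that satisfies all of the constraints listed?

Satisfiable

Try p = 4, q = 4, r = 0, s = 1.
Check constraint 1: s + p = 5; constraint 4: q + p = 8; constraint 5: r + q = 4. The remaining constraints are straightforward to verify.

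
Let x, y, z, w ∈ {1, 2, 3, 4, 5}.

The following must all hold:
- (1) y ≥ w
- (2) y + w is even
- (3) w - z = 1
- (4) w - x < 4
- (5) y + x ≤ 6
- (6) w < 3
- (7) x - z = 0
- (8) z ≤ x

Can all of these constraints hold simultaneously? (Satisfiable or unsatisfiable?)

Satisfiable

Setting (x, y, z, w) = (1, 2, 1, 2) satisfies everything: constraint 3: w - z = 1; constraint 4: w - x = 1, and the others follow.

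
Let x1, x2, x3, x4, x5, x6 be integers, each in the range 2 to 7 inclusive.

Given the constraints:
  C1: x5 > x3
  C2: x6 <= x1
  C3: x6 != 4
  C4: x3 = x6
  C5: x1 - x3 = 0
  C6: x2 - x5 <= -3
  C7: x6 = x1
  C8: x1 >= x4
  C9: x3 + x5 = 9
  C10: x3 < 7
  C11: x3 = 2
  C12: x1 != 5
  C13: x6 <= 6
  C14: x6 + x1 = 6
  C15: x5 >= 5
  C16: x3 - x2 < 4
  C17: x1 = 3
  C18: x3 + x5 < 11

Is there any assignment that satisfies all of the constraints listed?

Constraint 11 fixes x3 = 2 and constraint 17 fixes x1 = 3. Constraints 4 and 7 give x3 = x6 = x1, so x3 = x1. But 2 ≠ 3 — contradiction.

Unsatisfiable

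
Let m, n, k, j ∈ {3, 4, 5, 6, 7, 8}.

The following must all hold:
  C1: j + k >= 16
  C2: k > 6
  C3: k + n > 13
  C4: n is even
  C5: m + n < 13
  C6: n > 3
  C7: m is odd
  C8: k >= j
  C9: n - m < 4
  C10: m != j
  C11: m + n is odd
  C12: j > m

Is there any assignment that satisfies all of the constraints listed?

Take m = 5, n = 6, k = 8, j = 8. Then constraint 1: j + k = 16; constraint 3: k + n = 14, and every other listed constraint is also met.

Satisfiable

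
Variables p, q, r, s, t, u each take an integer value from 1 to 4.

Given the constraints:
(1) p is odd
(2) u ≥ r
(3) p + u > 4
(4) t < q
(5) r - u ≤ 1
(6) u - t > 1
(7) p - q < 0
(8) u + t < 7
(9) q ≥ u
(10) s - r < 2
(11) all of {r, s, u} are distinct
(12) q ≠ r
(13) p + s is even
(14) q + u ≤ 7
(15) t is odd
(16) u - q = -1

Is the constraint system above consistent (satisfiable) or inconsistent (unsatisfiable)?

Setting (p, q, r, s, t, u) = (3, 4, 2, 1, 1, 3) satisfies everything: constraint 3: p + u = 6; constraint 5: r - u = -1, and the others follow.

Satisfiable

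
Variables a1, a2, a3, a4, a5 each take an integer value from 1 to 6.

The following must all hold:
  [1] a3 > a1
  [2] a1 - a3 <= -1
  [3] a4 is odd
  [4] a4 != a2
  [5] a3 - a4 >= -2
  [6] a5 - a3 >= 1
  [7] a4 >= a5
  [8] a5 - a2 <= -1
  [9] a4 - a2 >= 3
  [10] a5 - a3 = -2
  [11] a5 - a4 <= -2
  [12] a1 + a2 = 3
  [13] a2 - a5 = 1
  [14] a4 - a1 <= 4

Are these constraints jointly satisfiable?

Unsatisfiable

Constraints 2, 6, 8, 9, and 14 give a3 − a1 ≥ 1, a1 − a4 ≥ -4, a4 − a2 ≥ 3, a2 − a5 ≥ 1, a5 − a3 ≥ 1.
Adding all 5 inequalities: the left sides telescope to 0, and the right sides sum to 1 + (-4) + 3 + 1 + 1 = 2. So 0 ≥ 2, which is false.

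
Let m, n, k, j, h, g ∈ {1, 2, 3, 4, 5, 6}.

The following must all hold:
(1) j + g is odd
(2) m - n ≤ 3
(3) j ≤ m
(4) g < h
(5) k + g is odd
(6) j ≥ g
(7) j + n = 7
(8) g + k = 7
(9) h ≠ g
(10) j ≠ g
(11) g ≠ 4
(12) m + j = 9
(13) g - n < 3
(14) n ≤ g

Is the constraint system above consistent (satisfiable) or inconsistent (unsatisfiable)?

The assignment m = 5, n = 3, k = 4, j = 4, h = 5, g = 3 works:
  constraint 2 holds since m - n = 2.
  constraint 7 holds since j + n = 7.
The rest check out directly.

Satisfiable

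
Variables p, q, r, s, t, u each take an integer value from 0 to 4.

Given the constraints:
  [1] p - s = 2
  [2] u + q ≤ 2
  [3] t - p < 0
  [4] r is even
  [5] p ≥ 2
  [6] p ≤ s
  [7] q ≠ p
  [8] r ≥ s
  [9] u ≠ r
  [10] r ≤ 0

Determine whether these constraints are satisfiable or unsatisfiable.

From constraints 5 and 6: s ≥ p and p ≥ 2, so s ≥ 2. From constraints 8 and 10: s ≤ r and r ≤ 0, so s ≤ 0. But 0 < 2, so no value of s works.

Unsatisfiable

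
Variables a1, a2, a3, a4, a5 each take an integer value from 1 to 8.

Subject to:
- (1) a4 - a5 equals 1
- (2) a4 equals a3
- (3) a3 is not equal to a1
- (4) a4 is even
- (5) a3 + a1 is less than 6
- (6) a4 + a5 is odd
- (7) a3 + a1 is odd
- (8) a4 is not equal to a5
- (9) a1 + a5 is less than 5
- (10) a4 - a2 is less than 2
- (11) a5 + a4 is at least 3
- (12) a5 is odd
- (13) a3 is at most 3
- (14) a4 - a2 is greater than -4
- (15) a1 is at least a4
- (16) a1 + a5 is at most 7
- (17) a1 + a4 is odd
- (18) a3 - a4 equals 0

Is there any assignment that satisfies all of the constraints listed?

Satisfiable

Setting (a1, a2, a3, a4, a5) = (3, 3, 2, 2, 1) satisfies everything: constraint 1: a4 - a5 = 1; constraint 5: a3 + a1 = 5; constraint 9: a1 + a5 = 4, and the others follow.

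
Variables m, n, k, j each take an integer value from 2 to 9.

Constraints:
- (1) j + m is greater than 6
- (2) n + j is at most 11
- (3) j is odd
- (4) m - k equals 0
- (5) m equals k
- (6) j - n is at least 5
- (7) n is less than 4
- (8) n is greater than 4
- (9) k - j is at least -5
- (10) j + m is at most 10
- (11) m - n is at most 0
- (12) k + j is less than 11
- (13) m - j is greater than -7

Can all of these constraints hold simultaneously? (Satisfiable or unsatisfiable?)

Unsatisfiable

From constraint 8: n ≥ 5. From constraint 7: n ≤ 3. But 3 < 5, so no value of n works.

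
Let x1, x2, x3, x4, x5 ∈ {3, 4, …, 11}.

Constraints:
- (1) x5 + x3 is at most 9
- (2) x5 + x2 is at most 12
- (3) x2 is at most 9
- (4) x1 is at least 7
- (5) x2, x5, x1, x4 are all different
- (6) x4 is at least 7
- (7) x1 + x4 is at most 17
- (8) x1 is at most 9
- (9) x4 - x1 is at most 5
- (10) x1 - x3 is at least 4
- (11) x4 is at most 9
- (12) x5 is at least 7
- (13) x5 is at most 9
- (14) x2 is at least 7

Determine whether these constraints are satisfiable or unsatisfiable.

Constraints 3, 4, 6, 8, 11, 12, 13, and 14 confine each of x2, x5, x1, x4 to the 3 values {7, …, 9}.
Constraint 5 requires all 4 of them to be distinct, but only 3 values are available — impossible by the pigeonhole principle.

Unsatisfiable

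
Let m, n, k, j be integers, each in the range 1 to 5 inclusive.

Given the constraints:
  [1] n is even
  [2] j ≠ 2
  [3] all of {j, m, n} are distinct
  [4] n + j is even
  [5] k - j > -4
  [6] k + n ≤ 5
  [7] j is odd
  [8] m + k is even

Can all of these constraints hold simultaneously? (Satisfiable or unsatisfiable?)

Constraint 1 makes n even and constraint 7 makes j odd, so n + j must be odd. Constraint 4 says n + j is even — contradiction.

Unsatisfiable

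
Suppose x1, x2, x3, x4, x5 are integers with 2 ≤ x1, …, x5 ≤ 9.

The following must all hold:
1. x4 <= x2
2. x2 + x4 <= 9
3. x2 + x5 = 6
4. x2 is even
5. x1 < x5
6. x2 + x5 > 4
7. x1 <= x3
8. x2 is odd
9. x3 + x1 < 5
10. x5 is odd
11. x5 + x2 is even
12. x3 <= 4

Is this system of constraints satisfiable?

Constraint 10 makes x5 odd and constraint 4 makes x2 even, so x5 + x2 must be odd. Constraint 11 says x5 + x2 is even — contradiction.

Unsatisfiable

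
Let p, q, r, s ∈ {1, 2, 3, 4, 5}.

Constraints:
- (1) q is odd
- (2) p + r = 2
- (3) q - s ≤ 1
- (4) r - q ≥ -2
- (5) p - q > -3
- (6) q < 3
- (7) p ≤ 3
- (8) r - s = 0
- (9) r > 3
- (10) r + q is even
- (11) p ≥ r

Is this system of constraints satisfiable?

From constraint 9: r ≥ 4. From constraints 7 and 11: r ≤ p and p ≤ 3, so r ≤ 3. But 3 < 4, so no value of r works.

Unsatisfiable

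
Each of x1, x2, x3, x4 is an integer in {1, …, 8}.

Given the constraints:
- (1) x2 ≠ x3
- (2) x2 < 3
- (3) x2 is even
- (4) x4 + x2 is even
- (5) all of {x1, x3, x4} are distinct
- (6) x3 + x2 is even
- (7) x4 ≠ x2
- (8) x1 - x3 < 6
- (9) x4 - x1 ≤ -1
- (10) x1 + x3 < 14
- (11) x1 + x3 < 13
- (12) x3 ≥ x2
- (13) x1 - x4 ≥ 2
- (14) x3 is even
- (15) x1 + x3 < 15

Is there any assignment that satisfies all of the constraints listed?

Take x1 = 8, x2 = 2, x3 = 4, x4 = 6. Then constraint 8: x1 - x3 = 4; constraint 9: x4 - x1 = -2; constraint 10: x1 + x3 = 12, and every other listed constraint is also met.

Satisfiable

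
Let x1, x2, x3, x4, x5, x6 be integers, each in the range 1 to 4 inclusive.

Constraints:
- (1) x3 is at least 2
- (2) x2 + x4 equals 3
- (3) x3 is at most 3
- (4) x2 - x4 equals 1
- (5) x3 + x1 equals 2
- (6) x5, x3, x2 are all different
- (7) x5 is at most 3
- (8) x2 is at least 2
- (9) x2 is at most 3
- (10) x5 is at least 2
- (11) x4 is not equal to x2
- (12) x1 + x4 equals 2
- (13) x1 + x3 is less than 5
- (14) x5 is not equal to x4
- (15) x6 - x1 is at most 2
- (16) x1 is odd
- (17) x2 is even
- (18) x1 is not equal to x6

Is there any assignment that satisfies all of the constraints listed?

Constraints 1, 3, 7, 8, 9, and 10 confine each of x5, x3, x2 to the 2 values {2, 3}.
Constraint 6 requires all 3 of them to be distinct, but only 2 values are available — impossible by the pigeonhole principle.

Unsatisfiable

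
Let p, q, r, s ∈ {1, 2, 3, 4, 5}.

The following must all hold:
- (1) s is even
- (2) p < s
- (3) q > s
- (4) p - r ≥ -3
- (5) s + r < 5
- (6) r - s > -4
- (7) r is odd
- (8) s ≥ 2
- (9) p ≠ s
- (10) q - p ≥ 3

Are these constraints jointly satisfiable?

Setting (p, q, r, s) = (1, 5, 1, 2) satisfies everything: constraint 4: p - r = 0; constraint 5: s + r = 3; constraint 6: r - s = -1, and the others follow.

Satisfiable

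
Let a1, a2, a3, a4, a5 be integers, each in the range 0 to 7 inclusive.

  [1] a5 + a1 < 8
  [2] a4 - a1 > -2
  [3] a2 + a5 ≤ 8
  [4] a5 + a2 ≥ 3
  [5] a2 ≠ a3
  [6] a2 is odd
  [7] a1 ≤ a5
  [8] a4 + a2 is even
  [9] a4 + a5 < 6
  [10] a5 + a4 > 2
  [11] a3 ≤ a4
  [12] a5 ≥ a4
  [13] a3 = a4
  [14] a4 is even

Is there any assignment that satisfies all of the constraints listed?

Unsatisfiable

Constraint 14 makes a4 even and constraint 6 makes a2 odd, so a4 + a2 must be odd. Constraint 8 says a4 + a2 is even — contradiction.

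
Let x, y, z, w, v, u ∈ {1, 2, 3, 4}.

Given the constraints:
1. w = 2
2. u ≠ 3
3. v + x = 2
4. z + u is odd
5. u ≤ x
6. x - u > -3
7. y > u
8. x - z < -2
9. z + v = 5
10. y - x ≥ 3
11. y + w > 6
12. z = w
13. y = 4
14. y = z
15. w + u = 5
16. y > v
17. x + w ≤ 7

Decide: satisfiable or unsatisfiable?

Unsatisfiable

Constraint 13 fixes y = 4 and constraint 1 fixes w = 2. Constraints 12 and 14 give y = z = w, so y = w. But 4 ≠ 2 — contradiction.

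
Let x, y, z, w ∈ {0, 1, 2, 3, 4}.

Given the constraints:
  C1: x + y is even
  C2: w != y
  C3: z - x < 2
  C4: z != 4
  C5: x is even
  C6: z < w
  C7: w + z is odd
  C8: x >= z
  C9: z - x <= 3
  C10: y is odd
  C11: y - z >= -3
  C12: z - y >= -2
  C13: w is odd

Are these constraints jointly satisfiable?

Constraint 5 makes x even and constraint 10 makes y odd, so x + y must be odd. Constraint 1 says x + y is even — contradiction.

Unsatisfiable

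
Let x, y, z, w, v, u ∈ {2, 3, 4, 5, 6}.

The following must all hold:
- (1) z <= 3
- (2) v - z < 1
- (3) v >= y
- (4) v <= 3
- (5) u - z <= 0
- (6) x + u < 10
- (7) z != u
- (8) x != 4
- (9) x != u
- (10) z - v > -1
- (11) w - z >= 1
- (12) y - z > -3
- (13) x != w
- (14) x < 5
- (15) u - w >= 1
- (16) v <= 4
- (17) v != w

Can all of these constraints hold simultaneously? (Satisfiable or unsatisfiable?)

Constraints 5, 11, and 15 give z − u ≥ 0, u − w ≥ 1, w − z ≥ 1.
Adding all 3 inequalities: the left sides telescope to 0, and the right sides sum to 0 + 1 + 1 = 2. So 0 ≥ 2, which is false.

Unsatisfiable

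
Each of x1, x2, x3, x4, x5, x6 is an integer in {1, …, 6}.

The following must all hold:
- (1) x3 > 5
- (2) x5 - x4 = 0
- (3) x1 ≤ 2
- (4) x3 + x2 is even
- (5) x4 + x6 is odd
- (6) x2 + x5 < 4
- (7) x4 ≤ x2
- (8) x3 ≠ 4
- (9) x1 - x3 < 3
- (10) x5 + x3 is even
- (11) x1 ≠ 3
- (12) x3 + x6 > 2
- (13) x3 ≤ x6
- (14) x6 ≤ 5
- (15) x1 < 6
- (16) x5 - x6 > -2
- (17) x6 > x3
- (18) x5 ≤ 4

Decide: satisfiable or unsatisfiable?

Unsatisfiable

From constraint 1: x3 ≥ 6. From constraints 13 and 14: x3 ≤ x6 and x6 ≤ 5, so x3 ≤ 5. But 5 < 6, so no value of x3 works.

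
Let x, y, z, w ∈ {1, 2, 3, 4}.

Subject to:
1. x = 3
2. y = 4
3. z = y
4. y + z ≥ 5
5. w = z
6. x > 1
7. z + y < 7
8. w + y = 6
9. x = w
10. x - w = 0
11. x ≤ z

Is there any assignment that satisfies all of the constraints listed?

Constraint 1 fixes x = 3 and constraint 2 fixes y = 4. Constraints 3, 5, and 9 give x = w = z = y, so x = y. But 3 ≠ 4 — contradiction.

Unsatisfiable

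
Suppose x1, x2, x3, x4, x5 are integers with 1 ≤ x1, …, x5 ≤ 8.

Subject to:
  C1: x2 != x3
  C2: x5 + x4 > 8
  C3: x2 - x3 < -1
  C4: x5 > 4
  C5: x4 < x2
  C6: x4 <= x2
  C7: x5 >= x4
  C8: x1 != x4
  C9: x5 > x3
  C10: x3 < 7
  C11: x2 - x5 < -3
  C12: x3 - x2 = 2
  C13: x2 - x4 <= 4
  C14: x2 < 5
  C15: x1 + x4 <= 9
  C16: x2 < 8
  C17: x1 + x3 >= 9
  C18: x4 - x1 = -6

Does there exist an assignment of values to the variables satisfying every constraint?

Satisfiable

Try x1 = 7, x2 = 2, x3 = 4, x4 = 1, x5 = 8.
Check constraint 2: x5 + x4 = 9; constraint 3: x2 - x3 = -2. The remaining constraints are straightforward to verify.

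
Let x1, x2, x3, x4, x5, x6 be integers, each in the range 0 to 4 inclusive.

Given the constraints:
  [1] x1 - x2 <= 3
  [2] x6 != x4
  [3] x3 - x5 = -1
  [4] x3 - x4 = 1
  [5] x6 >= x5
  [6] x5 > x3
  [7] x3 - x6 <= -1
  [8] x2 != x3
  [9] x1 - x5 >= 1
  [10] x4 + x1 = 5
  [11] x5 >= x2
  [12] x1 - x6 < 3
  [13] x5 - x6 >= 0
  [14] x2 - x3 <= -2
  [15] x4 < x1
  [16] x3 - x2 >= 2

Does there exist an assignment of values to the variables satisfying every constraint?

Unsatisfiable

Constraints 1, 7, 9, 13, and 16 give x2 − x1 ≥ -3, x1 − x5 ≥ 1, x5 − x6 ≥ 0, x6 − x3 ≥ 1, x3 − x2 ≥ 2.
Adding all 5 inequalities: the left sides telescope to 0, and the right sides sum to (-3) + 1 + 0 + 1 + 2 = 1. So 0 ≥ 1, which is false.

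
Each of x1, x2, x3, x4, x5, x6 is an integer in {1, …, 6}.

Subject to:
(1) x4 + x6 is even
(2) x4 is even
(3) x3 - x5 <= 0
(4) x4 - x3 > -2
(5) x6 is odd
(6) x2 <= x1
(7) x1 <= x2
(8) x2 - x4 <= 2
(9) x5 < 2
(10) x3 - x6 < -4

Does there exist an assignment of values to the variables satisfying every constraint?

Constraint 2 makes x4 even and constraint 5 makes x6 odd, so x4 + x6 must be odd. Constraint 1 says x4 + x6 is even — contradiction.

Unsatisfiable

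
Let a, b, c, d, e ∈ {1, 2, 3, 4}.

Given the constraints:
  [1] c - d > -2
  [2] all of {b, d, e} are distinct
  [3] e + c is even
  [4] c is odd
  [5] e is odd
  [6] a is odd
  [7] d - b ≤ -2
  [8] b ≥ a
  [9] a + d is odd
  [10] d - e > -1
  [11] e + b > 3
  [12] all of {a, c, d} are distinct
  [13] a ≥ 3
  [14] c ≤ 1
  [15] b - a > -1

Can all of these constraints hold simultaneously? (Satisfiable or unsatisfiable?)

Setting (a, b, c, d, e) = (3, 4, 1, 2, 1) satisfies everything: constraint 1: c - d = -1; constraint 7: d - b = -2, and the others follow.

Satisfiable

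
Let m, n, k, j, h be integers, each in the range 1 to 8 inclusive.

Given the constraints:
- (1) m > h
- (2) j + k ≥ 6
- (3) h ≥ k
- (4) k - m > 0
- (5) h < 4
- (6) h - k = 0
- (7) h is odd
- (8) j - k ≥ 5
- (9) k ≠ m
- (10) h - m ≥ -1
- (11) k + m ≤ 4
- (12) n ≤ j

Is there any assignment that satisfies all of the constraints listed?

Unsatisfiable

Constraints 1, 3, and 4 give h < m, m < k, k ≤ h. Chaining: h < m < k ≤ h, which forces h < h — impossible.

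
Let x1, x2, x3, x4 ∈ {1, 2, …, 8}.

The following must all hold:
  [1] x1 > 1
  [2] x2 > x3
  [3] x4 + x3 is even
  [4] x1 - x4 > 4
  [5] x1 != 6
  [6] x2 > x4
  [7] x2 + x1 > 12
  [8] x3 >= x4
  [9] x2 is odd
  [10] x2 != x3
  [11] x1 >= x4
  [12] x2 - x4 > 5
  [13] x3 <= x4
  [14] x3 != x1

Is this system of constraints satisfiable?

Take x1 = 7, x2 = 7, x3 = 1, x4 = 1. Then constraint 4: x1 - x4 = 6; constraint 7: x2 + x1 = 14, and every other listed constraint is also met.

Satisfiable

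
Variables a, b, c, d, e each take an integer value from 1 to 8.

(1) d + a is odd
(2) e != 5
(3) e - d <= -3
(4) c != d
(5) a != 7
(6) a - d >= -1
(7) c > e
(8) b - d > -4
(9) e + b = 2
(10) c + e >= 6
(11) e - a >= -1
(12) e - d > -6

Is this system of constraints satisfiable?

Constraints 3, 6, and 11 give d − e ≥ 3, e − a ≥ -1, a − d ≥ -1.
Adding all 3 inequalities: the left sides telescope to 0, and the right sides sum to 3 + (-1) + (-1) = 1. So 0 ≥ 1, which is false.

Unsatisfiable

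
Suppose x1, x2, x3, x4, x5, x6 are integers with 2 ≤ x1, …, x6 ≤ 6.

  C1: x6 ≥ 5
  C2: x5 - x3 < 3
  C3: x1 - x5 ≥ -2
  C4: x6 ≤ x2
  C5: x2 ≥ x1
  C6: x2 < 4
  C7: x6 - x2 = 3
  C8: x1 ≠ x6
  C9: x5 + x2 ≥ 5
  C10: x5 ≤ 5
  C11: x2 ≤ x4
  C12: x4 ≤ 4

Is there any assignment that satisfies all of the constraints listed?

Unsatisfiable

From constraints 1 and 4: x2 ≥ x6 and x6 ≥ 5, so x2 ≥ 5. From constraints 11 and 12: x2 ≤ x4 and x4 ≤ 4, so x2 ≤ 4. But 4 < 5, so no value of x2 works.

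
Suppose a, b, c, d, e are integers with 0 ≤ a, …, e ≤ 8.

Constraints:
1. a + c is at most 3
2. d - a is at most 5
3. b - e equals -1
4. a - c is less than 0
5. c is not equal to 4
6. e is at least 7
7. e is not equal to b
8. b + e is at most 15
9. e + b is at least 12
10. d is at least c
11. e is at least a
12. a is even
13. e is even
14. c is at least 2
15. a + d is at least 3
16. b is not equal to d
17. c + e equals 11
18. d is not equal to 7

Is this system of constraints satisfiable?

Satisfiable

One satisfying assignment is a = 0, b = 7, c = 3, d = 4, e = 8.
For the less obvious constraints — constraint 1: a + c = 3; constraint 2: d - a = 4 — and the others hold by inspection.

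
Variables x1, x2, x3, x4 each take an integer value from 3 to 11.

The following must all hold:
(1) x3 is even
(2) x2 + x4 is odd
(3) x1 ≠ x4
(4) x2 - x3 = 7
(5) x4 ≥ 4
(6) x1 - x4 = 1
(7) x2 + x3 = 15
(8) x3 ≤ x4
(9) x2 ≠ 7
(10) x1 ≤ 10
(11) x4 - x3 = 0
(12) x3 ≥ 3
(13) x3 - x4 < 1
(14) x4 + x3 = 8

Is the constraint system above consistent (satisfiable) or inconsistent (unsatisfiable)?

Satisfiable

The assignment x1 = 5, x2 = 11, x3 = 4, x4 = 4 works:
  constraint 4 holds since x2 - x3 = 7.
  constraint 6 holds since x1 - x4 = 1.
The rest check out directly.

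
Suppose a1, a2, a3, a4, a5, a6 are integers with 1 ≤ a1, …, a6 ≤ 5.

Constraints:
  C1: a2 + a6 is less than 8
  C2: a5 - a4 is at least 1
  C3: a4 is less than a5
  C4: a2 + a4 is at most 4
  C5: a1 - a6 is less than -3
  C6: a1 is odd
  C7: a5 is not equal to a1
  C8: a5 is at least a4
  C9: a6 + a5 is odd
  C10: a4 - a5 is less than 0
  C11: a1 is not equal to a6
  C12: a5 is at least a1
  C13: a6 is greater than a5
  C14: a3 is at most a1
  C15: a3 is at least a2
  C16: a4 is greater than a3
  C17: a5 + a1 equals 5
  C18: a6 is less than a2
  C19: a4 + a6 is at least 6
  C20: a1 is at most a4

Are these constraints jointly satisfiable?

Unsatisfiable

Constraints 3, 13, 15, 16, and 18 give a5 < a6, a6 < a2, a2 ≤ a3, a3 < a4, a4 < a5. Chaining: a5 < a6 < a2 ≤ a3 < a4 < a5, which forces a5 < a5 — impossible.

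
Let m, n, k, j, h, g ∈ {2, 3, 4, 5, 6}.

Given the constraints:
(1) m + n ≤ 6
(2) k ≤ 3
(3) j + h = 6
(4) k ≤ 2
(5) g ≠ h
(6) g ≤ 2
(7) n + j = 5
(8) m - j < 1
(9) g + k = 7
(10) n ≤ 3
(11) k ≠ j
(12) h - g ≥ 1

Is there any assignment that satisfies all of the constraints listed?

From constraint 6: g ≤ 2. From constraint 2: k ≤ 3. Hence g + k ≤ 5. But constraint 9 requires g + k = 7, and 7 > 5. Contradiction.

Unsatisfiable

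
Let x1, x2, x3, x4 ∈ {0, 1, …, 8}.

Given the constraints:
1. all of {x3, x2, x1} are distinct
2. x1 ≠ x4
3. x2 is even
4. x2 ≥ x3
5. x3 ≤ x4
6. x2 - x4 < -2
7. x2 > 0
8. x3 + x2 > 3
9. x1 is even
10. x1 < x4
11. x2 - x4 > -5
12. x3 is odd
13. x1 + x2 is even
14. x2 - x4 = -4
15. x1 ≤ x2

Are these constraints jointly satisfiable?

Try x1 = 2, x2 = 4, x3 = 1, x4 = 8.
Check constraint 6: x2 - x4 = -4; constraint 8: x3 + x2 = 5; constraint 11: x2 - x4 = -4. The remaining constraints are straightforward to verify.

Satisfiable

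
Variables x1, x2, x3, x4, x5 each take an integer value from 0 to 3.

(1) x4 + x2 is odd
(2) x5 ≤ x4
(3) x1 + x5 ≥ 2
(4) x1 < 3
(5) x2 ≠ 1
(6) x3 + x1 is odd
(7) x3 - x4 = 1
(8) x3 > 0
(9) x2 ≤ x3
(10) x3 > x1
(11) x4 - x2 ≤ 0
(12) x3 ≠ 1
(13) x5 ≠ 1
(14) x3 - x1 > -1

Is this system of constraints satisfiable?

Satisfiable

Take x1 = 2, x2 = 3, x3 = 3, x4 = 2, x5 = 2. Then constraint 3: x1 + x5 = 4; constraint 7: x3 - x4 = 1; constraint 11: x4 - x2 = -1, and every other listed constraint is also met.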